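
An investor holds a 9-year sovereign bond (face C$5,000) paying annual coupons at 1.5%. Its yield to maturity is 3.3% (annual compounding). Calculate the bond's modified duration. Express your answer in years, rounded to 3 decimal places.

Periodic yield y = 0.033. First find Macaulay duration:
  t   CF        PV=CF/(1+0.033)^t    t·PV
  1        75.00        72.6041        72.6041
  2        75.00        70.2847       140.5693
  3        75.00        68.0394       204.1181
  4        75.00        65.8658       263.4632
  5        75.00        63.7617       318.8083
  6        75.00        61.7247       370.3485
  7        75.00        59.7529       418.2703
  8        75.00        57.8440       462.7524
  9     5,075.00     3,789.0746    34,101.6712
  Σ                  4,308.9519    36,352.6054
P = 4,308.9519; Macaulay duration = 36,352.6054 / 4,308.9519 = 8.43653 years.
Modified duration = D_Mac / (1 + y) = 8.43653 / 1.033 = 8.16702 years.

8.167 years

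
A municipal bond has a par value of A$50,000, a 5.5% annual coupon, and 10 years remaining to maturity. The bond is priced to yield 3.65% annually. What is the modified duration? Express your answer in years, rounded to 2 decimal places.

Periodic yield y = 0.0365. First find Macaulay duration:
  t   CF        PV=CF/(1+0.0365)^t    t·PV
  1     2,750.00     2,653.1597     2,653.1597
  2     2,750.00     2,559.7295     5,119.4591
  3     2,750.00     2,469.5895     7,408.7686
  4     2,750.00     2,382.6238     9,530.4950
  5     2,750.00     2,298.7205    11,493.6023
  6     2,750.00     2,217.7718    13,306.6307
  7     2,750.00     2,139.6737    14,977.7159
  8     2,750.00     2,064.3258    16,514.6065
  9     2,750.00     1,991.6313    17,924.6814
  10   52,750.00    36,857.7992   368,577.9920
  Σ                 57,635.0247   467,507.1112
P = 57,635.0247; Macaulay duration = 467,507.1112 / 57,635.0247 = 8.11151 years.
Modified duration = D_Mac / (1 + y) = 8.11151 / 1.0365 = 7.82587 years.

7.83 years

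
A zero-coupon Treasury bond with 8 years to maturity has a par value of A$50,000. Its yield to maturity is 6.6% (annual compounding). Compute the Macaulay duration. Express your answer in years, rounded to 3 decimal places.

8.000 years

A zero-coupon bond has a single cash flow at maturity, so its Macaulay duration equals its maturity: 8 years.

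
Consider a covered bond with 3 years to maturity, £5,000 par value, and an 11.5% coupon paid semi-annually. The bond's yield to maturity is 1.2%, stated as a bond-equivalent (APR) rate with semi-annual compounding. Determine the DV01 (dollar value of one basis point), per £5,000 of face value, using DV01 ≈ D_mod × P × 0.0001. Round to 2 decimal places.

Periodic yield y = 0.006.
  t   CF        PV=CF/(1+0.006)^t    t·PV
  1       287.50       285.7853       285.7853
  2       287.50       284.0808       568.1616
  3       287.50       282.3865       847.1595
  4       287.50       280.7023     1,122.8091
  5       287.50       279.0281     1,395.1405
  6     5,287.50     5,101.0842    30,606.5055
  Σ                  6,513.0672    34,825.5614
P = 6,513.0672; D_Mac = 5.34703 half-year periods = 2.67351 yrs; D_mod = 2.65757 yrs.
DV01 ≈ 2.65757 × 6,513.0672 × 0.0001 = 1.730893.

£1.73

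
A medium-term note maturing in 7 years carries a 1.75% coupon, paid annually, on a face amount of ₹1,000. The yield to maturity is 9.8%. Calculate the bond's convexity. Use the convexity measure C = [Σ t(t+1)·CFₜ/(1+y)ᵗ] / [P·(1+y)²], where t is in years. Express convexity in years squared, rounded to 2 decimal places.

With y = 0.098:
  t   CF        PV=CF/(1+0.098)^t    t·PV        t(t+1)·PV
  1        17.50        15.9381        15.9381          31.8761
  2        17.50        14.5155        29.0311          87.0933
  3        17.50        13.2200        39.6600         158.6398
  4        17.50        12.0401        48.1602         240.8012
  5        17.50        10.9654        54.8272         328.9634
  6        17.50         9.9867        59.9205         419.4433
  7     1,017.50       528.8324     3,701.8266      29,614.6132
  Σ                    605.4982     3,949.3637      30,881.4304
P = 605.4982.
Convexity = Σ t(t+1)·PV / [P·(1+y)²] = 30,881.4304 / (605.4982 × 1.205604) = 42.30385.

42.30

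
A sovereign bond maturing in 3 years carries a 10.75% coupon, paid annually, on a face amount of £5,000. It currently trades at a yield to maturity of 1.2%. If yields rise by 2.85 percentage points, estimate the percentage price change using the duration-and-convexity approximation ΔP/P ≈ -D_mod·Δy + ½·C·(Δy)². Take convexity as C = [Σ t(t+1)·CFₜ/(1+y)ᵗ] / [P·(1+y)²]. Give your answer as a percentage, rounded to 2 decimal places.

With y = 0.012:
  t   CF        PV=CF/(1+0.012)^t    t·PV        t(t+1)·PV
  1       537.50       531.1265       531.1265       1,062.2530
  2       537.50       524.8285     1,049.6571       3,148.9712
  3     5,537.50     5,342.8404    16,028.5212      64,114.0849
  Σ                  6,398.7954    17,609.3048      68,325.3091
P = 6,398.7954; D_Mac = 2.75197 yrs; D_mod = 2.71934 yrs; C = 10.42611.
Duration effect: -2.71934 × (+0.0285) = -0.077501
Convexity effect: 0.5 × 10.42611 × (0.0285)² = +0.0042343
ΔP/P ≈ -0.077501 + 0.0042343 = -0.073267 = -7.3267%.

-7.33%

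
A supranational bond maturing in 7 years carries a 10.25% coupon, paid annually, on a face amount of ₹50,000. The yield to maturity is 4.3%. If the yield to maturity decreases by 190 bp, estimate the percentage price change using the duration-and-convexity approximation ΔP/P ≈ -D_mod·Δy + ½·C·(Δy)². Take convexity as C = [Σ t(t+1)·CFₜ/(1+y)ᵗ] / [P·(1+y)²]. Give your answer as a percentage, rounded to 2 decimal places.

+10.84%

With y = 0.043:
  t   CF        PV=CF/(1+0.043)^t    t·PV        t(t+1)·PV
  1     5,125.00     4,913.7105     4,913.7105       9,827.4209
  2     5,125.00     4,711.1318     9,422.2636      28,266.7907
  3     5,125.00     4,516.9049    13,550.7146      54,202.8585
  4     5,125.00     4,330.6854    17,322.7416      86,613.7080
  5     5,125.00     4,152.1432    20,760.7162     124,564.2973
  6     5,125.00     3,980.9619    23,885.7713     167,200.3990
  7    55,125.00    41,054.2803   287,379.9623   2,299,039.6986
  Σ                 67,659.8180   377,235.8801   2,769,715.1730
P = 67,659.8180; D_Mac = 5.57548 yrs; D_mod = 5.34562 yrs; C = 37.63013.
Duration effect: -5.34562 × (-0.019) = +0.101567
Convexity effect: 0.5 × 37.63013 × (-0.019)² = +0.0067922
ΔP/P ≈ +0.101567 + 0.0067922 = +0.108359 = +10.8359%.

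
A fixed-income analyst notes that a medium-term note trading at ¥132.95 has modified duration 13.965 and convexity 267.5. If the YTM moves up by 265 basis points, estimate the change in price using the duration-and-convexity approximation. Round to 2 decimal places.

Duration effect: -D_mod·Δy = -13.965 × (+0.0265) = -0.3700725
Convexity effect: ½·C·(Δy)² = 0.5 × 267.5 × (0.0265)² = +0.0939259375
ΔP/P ≈ -0.3700725 + 0.0939259375 = -0.2761465625
ΔP ≈ 132.95 × (-0.2761465625) = -36.713685484375.

-¥36.71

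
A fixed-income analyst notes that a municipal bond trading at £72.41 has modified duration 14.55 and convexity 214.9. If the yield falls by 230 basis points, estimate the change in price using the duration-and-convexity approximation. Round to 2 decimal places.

Duration effect: -D_mod·Δy = -14.55 × (-0.023) = +0.334650
Convexity effect: ½·C·(Δy)² = 0.5 × 214.9 × (-0.023)² = +0.05684105
ΔP/P ≈ +0.334650 + 0.05684105 = +0.39149105
ΔP ≈ 72.41 × (+0.39149105) = +28.3478669305.

+£28.35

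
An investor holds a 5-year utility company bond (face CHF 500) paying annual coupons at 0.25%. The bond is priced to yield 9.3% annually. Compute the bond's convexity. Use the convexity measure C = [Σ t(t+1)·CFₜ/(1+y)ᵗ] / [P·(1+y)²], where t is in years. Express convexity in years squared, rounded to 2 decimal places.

With y = 0.093:
  t   CF        PV=CF/(1+0.093)^t    t·PV        t(t+1)·PV
  1         1.25         1.1436         1.1436           2.2873
  2         1.25         1.0463         2.0927           6.2780
  3         1.25         0.9573         2.8719          11.4876
  4         1.25         0.8758         3.5034          17.5170
  5       501.25       321.3317     1,606.6585       9,639.9511
  Σ                    325.3548     1,616.2701       9,677.5210
P = 325.3548.
Convexity = Σ t(t+1)·PV / [P·(1+y)²] = 9,677.5210 / (325.3548 × 1.194649) = 24.89812.

24.90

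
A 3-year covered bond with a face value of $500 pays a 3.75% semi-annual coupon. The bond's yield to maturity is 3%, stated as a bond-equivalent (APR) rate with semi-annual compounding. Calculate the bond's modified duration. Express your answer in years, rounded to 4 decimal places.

2.8246 years

Periodic yield y = 0.015. First find Macaulay duration:
  t   CF        PV=CF/(1+0.015)^t    t·PV
  1        9.375         9.2365         9.2365
  2        9.375         9.1000        18.1999
  3        9.375         8.9655        26.8964
  4        9.375         8.8330        35.3319
  5        9.375         8.7024        43.5122
  6      509.375       465.8449     2,795.0696
  Σ                    510.6822     2,928.2465
P = 510.6822; Macaulay duration = 2,928.2465 / 510.6822 = 5.73399 half-year periods = 2.86699 years.
Modified duration = D_Mac / (1 + y) = 2.86699 / 1.015 = 2.82463 years.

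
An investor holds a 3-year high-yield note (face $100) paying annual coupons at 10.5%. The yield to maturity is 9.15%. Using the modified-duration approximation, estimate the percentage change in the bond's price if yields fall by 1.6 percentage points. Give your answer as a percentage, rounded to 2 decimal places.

+4.00%

Periodic yield y = 0.0915. Modified duration first:
  t   CF        PV=CF/(1+0.0915)^t    t·PV
  1        10.50         9.6198         9.6198
  2        10.50         8.8134        17.6267
  3       110.50        84.9750       254.9249
  Σ                    103.4081       282.1715
P = 103.4081; D_Mac = 2.72872 yrs; D_mod = 2.72872/(1+0.0915) = 2.49997 yrs.
ΔP/P ≈ -D_mod · Δy = -2.49997 × (-0.016) = +0.040000 = +4.0000%.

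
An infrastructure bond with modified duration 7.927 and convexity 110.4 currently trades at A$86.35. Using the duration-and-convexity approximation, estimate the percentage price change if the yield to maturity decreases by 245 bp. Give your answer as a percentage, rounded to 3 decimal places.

Duration effect: -D_mod·Δy = -7.927 × (-0.0245) = +0.1942115
Convexity effect: ½·C·(Δy)² = 0.5 × 110.4 × (-0.0245)² = +0.0331338
ΔP/P ≈ +0.1942115 + 0.0331338 = +0.2273453
= +22.73453%.

+22.735%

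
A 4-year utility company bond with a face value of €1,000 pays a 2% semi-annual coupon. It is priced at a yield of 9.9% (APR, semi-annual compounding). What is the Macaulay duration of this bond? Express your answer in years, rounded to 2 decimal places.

Periodic yield y = 0.0495. Discount each cash flow and weight by its period:
  t   CF        PV=CF/(1+0.0495)^t    t·PV
  1        10.00         9.5283         9.5283
  2        10.00         9.0789        18.1579
  3        10.00         8.6507        25.9522
  4        10.00         8.2427        32.9709
  5        10.00         7.8539        39.2697
  6        10.00         7.4835        44.9011
  7        10.00         7.1305        49.9138
  8     1,010.00       686.2176     5,489.7405
  Σ                    744.1863     5,710.4344
Price P = Σ PV = 744.1863.
Macaulay duration = Σ(t·PV) / P = 5,710.4344 / 744.1863 = 7.67339 half-year periods.
In years: 7.67339 / 2 = 3.83670 years.

3.84 years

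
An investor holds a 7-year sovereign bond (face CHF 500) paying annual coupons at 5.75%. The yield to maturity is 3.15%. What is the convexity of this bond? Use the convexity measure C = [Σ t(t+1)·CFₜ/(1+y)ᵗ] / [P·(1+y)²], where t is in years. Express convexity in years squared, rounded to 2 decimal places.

With y = 0.0315:
  t   CF        PV=CF/(1+0.0315)^t    t·PV        t(t+1)·PV
  1        28.75        27.8720        27.8720          55.7441
  2        28.75        27.0209        54.0417         162.1252
  3        28.75        26.1957        78.5871         314.3485
  4        28.75        25.3957       101.5830         507.9149
  5        28.75        24.6202       123.1010         738.6062
  6        28.75        23.8684       143.2101       1,002.4708
  7       528.75       425.5649     2,978.9540      23,831.6318
  Σ                    580.5378     3,507.3490      26,612.8415
P = 580.5378.
Convexity = Σ t(t+1)·PV / [P·(1+y)²] = 26,612.8415 / (580.5378 × 1.063992) = 43.08462.

43.08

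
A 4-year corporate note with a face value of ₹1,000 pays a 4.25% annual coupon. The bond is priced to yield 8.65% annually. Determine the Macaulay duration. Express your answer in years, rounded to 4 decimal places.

Periodic yield y = 0.0865. Discount each cash flow and weight by its year:
  t   CF        PV=CF/(1+0.0865)^t    t·PV
  1        42.50        39.1164        39.1164
  2        42.50        36.0022        72.0045
  3        42.50        33.1360        99.4079
  4     1,042.50       748.0957     2,992.3827
  Σ                    856.3503     3,202.9115
Price P = Σ PV = 856.3503.
Macaulay duration = Σ(t·PV) / P = 3,202.9115 / 856.3503 = 3.74019 years.

3.7402 years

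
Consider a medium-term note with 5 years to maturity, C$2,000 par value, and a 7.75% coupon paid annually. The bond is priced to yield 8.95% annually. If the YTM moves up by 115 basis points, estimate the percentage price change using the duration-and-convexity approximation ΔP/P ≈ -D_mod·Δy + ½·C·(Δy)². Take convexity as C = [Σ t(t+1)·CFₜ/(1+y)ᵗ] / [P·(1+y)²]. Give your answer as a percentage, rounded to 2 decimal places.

-4.42%

With y = 0.0895:
  t   CF        PV=CF/(1+0.0895)^t    t·PV        t(t+1)·PV
  1       155.00       142.2671       142.2671         284.5342
  2       155.00       130.5802       261.1603         783.4810
  3       155.00       119.8533       359.5599       1,438.2396
  4       155.00       110.0076       440.0305       2,200.1524
  5     2,155.00     1,403.8190     7,019.0948      42,114.5686
  Σ                  1,906.5271     8,222.1126      46,820.9758
P = 1,906.5271; D_Mac = 4.31261 yrs; D_mod = 3.95834 yrs; C = 20.68917.
Duration effect: -3.95834 × (+0.0115) = -0.045521
Convexity effect: 0.5 × 20.68917 × (0.0115)² = +0.0013681
ΔP/P ≈ -0.045521 + 0.0013681 = -0.044153 = -4.4153%.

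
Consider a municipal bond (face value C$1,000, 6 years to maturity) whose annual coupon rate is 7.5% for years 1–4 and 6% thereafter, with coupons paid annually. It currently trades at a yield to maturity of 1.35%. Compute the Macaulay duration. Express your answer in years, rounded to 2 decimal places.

5.19 years

Periodic yield y = 0.0135. Discount each cash flow and weight by its year:
  t   CF        PV=CF/(1+0.0135)^t    t·PV
  1        75.00        74.0010        74.0010
  2        75.00        73.0153       146.0306
  3        75.00        72.0427       216.1281
  4        75.00        71.0831       284.3323
  5        60.00        56.1090       280.5450
  6     1,060.00       978.0552     5,868.3309
  Σ                  1,324.3062     6,869.3679
Price P = Σ PV = 1,324.3062.
Macaulay duration = Σ(t·PV) / P = 6,869.3679 / 1,324.3062 = 5.18714 years.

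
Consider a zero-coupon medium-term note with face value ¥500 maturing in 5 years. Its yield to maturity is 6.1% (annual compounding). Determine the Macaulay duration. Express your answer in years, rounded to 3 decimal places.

5.000 years

A zero-coupon bond has a single cash flow at maturity, so its Macaulay duration equals its maturity: 5 years.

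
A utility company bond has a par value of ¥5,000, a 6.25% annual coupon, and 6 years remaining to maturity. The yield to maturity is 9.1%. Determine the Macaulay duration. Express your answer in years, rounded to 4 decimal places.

Periodic yield y = 0.091. Discount each cash flow and weight by its year:
  t   CF        PV=CF/(1+0.091)^t    t·PV
  1       312.50       286.4345       286.4345
  2       312.50       262.5430       525.0861
  3       312.50       240.6444       721.9332
  4       312.50       220.5723       882.2893
  5       312.50       202.1744     1,010.8722
  6     5,312.50     3,150.2893    18,901.7359
  Σ                  4,362.6580    22,328.3512
Price P = Σ PV = 4,362.6580.
Macaulay duration = Σ(t·PV) / P = 22,328.3512 / 4,362.6580 = 5.11806 years.

5.1181 years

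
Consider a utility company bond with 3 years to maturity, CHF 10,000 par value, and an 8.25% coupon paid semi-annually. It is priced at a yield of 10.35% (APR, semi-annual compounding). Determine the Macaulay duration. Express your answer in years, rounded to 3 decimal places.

2.709 years

Periodic yield y = 0.05175. Discount each cash flow and weight by its period:
  t   CF        PV=CF/(1+0.05175)^t    t·PV
  1       412.50       392.2035       392.2035
  2       412.50       372.9056       745.8112
  3       412.50       354.5573     1,063.6718
  4       412.50       337.1117     1,348.4469
  5       412.50       320.5246     1,602.6229
  6    10,412.50     7,692.7194    46,156.3163
  Σ                  9,470.0220    51,309.0726
Price P = Σ PV = 9,470.0220.
Macaulay duration = Σ(t·PV) / P = 51,309.0726 / 9,470.0220 = 5.41805 half-year periods.
In years: 5.41805 / 2 = 2.70903 years.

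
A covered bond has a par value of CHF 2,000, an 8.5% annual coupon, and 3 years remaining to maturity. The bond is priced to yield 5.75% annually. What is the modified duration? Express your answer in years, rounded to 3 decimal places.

Periodic yield y = 0.0575. First find Macaulay duration:
  t   CF        PV=CF/(1+0.0575)^t    t·PV
  1       170.00       160.7565       160.7565
  2       170.00       152.0156       304.0312
  3     2,170.00     1,834.9262     5,504.7786
  Σ                  2,147.6983     5,969.5664
P = 2,147.6983; Macaulay duration = 5,969.5664 / 2,147.6983 = 2.77952 years.
Modified duration = D_Mac / (1 + y) = 2.77952 / 1.0575 = 2.62839 years.

2.628 years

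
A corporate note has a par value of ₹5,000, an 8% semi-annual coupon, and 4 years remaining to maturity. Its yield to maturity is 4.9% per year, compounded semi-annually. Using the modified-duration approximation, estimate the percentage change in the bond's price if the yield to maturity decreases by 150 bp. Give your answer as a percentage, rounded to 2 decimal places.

+5.17%

Periodic yield y = 0.0245. Modified duration first:
  t   CF        PV=CF/(1+0.0245)^t    t·PV
  1       200.00       195.2172       195.2172
  2       200.00       190.5487       381.0975
  3       200.00       185.9919       557.9758
  4       200.00       181.5441       726.1764
  5       200.00       177.2026       886.0132
  6       200.00       172.9650     1,037.7900
  7       200.00       168.8287     1,181.8008
  8     5,200.00     4,284.5739    34,276.5915
  Σ                  5,556.8722    39,242.6624
P = 5,556.8722; D_Mac = 7.06201 half-year periods = 3.53100 yrs; D_mod = 3.53100/(1+0.0245) = 3.44656 yrs.
ΔP/P ≈ -D_mod · Δy = -3.44656 × (-0.015) = +0.051698 = +5.1698%.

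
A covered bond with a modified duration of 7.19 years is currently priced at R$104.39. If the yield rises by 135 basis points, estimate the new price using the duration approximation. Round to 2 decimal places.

Duration approximation: ΔP/P ≈ -D_mod · Δy = -7.19 × (+0.0135) = -0.097065.
New price ≈ 104.39 × (1 - 0.097065) = 94.25738465.

R$94.26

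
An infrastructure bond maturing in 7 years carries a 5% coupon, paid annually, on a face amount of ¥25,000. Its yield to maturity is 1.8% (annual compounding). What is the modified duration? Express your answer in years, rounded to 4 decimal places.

Periodic yield y = 0.018. First find Macaulay duration:
  t   CF        PV=CF/(1+0.018)^t    t·PV
  1     1,250.00     1,227.8978     1,227.8978
  2     1,250.00     1,206.1865     2,412.3730
  3     1,250.00     1,184.8590     3,554.5771
  4     1,250.00     1,163.9087     4,655.6347
  5     1,250.00     1,143.3287     5,716.6437
  6     1,250.00     1,123.1127     6,738.6763
  7    26,250.00    23,168.3370   162,178.3590
  Σ                 30,217.6305   186,484.1616
P = 30,217.6305; Macaulay duration = 186,484.1616 / 30,217.6305 = 6.17137 years.
Modified duration = D_Mac / (1 + y) = 6.17137 / 1.018 = 6.06225 years.

6.0622 years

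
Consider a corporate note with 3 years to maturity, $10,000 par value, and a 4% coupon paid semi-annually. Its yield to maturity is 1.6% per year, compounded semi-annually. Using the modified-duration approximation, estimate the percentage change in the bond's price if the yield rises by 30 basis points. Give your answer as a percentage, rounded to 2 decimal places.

Periodic yield y = 0.008. Modified duration first:
  t   CF        PV=CF/(1+0.008)^t    t·PV
  1       200.00       198.4127       198.4127
  2       200.00       196.8380       393.6760
  3       200.00       195.2758       585.8274
  4       200.00       193.7260       774.9039
  5       200.00       192.1885       960.9424
  6    10,200.00     9,723.8215    58,342.9292
  Σ                 10,700.2625    61,256.6915
P = 10,700.2625; D_Mac = 5.72478 half-year periods = 2.86239 yrs; D_mod = 2.86239/(1+0.008) = 2.83967 yrs.
ΔP/P ≈ -D_mod · Δy = -2.83967 × (+0.003) = -0.008519 = -0.8519%.

-0.85%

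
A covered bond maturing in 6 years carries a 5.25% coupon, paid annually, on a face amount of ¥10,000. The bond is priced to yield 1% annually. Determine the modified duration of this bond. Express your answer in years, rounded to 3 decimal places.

Periodic yield y = 0.01. First find Macaulay duration:
  t   CF        PV=CF/(1+0.01)^t    t·PV
  1       525.00       519.8020       519.8020
  2       525.00       514.6554     1,029.3109
  3       525.00       509.5598     1,528.6795
  4       525.00       504.5147     2,018.0587
  5       525.00       499.5195     2,497.5974
  6    10,525.00     9,915.0261    59,490.1566
  Σ                 12,463.0775    67,083.6051
P = 12,463.0775; Macaulay duration = 67,083.6051 / 12,463.0775 = 5.38259 years.
Modified duration = D_Mac / (1 + y) = 5.38259 / 1.01 = 5.32929 years.

5.329 years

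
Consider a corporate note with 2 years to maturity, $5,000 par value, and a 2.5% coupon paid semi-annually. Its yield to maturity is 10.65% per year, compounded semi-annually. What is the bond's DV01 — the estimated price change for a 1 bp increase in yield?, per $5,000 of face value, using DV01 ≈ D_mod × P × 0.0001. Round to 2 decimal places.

$0.80

Periodic yield y = 0.05325.
  t   CF        PV=CF/(1+0.05325)^t    t·PV
  1        62.50        59.3401        59.3401
  2        62.50        56.3400       112.6801
  3        62.50        53.4916       160.4748
  4     5,062.50     4,113.7620    16,455.0481
  Σ                  4,282.9338    16,787.5431
P = 4,282.9338; D_Mac = 3.91964 half-year periods = 1.95982 yrs; D_mod = 1.86073 yrs.
DV01 ≈ 1.86073 × 4,282.9338 × 0.0001 = 0.796940.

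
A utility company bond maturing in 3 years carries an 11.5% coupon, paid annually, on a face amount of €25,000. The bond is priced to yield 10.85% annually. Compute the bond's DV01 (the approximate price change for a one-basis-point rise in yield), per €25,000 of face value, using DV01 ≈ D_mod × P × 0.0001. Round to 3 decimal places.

Periodic yield y = 0.1085.
  t   CF        PV=CF/(1+0.1085)^t    t·PV
  1     2,875.00     2,593.5949     2,593.5949
  2     2,875.00     2,339.7338     4,679.4677
  3    27,875.00    20,464.8131    61,394.4394
  Σ                 25,398.1419    68,667.5020
P = 25,398.1419; D_Mac = 2.70364 yrs; D_mod = 2.43901 yrs.
DV01 ≈ 2.43901 × 25,398.1419 × 0.0001 = 6.194633.

€6.195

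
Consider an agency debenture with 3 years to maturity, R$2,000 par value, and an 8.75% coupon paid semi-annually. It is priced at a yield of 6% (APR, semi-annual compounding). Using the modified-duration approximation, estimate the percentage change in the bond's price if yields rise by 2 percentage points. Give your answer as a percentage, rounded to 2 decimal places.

Periodic yield y = 0.03. Modified duration first:
  t   CF        PV=CF/(1+0.03)^t    t·PV
  1        87.50        84.9515        84.9515
  2        87.50        82.4771       164.9543
  3        87.50        80.0749       240.2247
  4        87.50        77.7426       310.9705
  5        87.50        75.4783       377.3913
  6     2,087.50     1,748.2484    10,489.4903
  Σ                  2,148.9728    11,667.9826
P = 2,148.9728; D_Mac = 5.42956 half-year periods = 2.71478 yrs; D_mod = 2.71478/(1+0.03) = 2.63571 yrs.
ΔP/P ≈ -D_mod · Δy = -2.63571 × (+0.02) = -0.052714 = -5.2714%.

-5.27%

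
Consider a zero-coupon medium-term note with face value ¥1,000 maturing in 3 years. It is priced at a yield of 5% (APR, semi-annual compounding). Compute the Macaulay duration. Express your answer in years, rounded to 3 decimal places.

A zero-coupon bond has a single cash flow at maturity, so its Macaulay duration equals its maturity: 3 years.
(Equivalently: 6 semi-annual periods ÷ 2 = 3 years.)

3.000 years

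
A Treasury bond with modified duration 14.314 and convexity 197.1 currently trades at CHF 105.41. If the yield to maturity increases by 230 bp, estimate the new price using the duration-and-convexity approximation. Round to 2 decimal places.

CHF 76.20

Duration effect: -D_mod·Δy = -14.314 × (+0.023) = -0.329222
Convexity effect: ½·C·(Δy)² = 0.5 × 197.1 × (0.023)² = +0.05213295
ΔP/P ≈ -0.329222 + 0.05213295 = -0.27708905
New price ≈ 105.41 × (1 - 0.27708905) = 76.2020432395.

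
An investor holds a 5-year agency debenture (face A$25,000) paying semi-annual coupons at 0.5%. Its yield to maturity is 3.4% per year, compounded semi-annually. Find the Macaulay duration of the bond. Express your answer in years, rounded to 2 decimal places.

4.94 years

Periodic yield y = 0.017. Discount each cash flow and weight by its period:
  t   CF        PV=CF/(1+0.017)^t    t·PV
  1        62.50        61.4553        61.4553
  2        62.50        60.4280       120.8560
  3        62.50        59.4179       178.2536
  4        62.50        58.4247       233.6986
  5        62.50        57.4480       287.2402
  6        62.50        56.4878       338.9265
  7        62.50        55.5435       388.8046
  8        62.50        54.6151       436.9205
  9        62.50        53.7021       483.3191
  10   25,062.50    21,174.5827   211,745.8273
  Σ                 21,692.1050   214,275.3017
Price P = Σ PV = 21,692.1050.
Macaulay duration = Σ(t·PV) / P = 214,275.3017 / 21,692.1050 = 9.87803 half-year periods.
In years: 9.87803 / 2 = 4.93902 years.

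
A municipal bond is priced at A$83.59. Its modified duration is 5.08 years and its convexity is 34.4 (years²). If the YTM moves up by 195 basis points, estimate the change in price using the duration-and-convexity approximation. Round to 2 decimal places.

-A$7.73

Duration effect: -D_mod·Δy = -5.08 × (+0.0195) = -0.099060
Convexity effect: ½·C·(Δy)² = 0.5 × 34.4 × (0.0195)² = +0.0065403
ΔP/P ≈ -0.099060 + 0.0065403 = -0.0925197
ΔP ≈ 83.59 × (-0.0925197) = -7.733721723.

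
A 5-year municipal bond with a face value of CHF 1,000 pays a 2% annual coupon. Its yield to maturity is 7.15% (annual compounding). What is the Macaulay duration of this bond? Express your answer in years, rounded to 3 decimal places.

4.779 years

Periodic yield y = 0.0715. Discount each cash flow and weight by its year:
  t   CF        PV=CF/(1+0.0715)^t    t·PV
  1        20.00        18.6654        18.6654
  2        20.00        17.4199        34.8398
  3        20.00        16.2575        48.7725
  4        20.00        15.1726        60.6906
  5     1,020.00       722.1698     3,610.8488
  Σ                    789.6852     3,773.8170
Price P = Σ PV = 789.6852.
Macaulay duration = Σ(t·PV) / P = 3,773.8170 / 789.6852 = 4.77889 years.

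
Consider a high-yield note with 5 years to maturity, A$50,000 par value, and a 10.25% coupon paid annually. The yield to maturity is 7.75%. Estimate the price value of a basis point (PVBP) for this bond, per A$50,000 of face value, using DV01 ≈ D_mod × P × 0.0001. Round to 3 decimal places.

A$21.425

Periodic yield y = 0.0775.
  t   CF        PV=CF/(1+0.0775)^t    t·PV
  1     5,125.00     4,756.3805     4,756.3805
  2     5,125.00     4,414.2743     8,828.5485
  3     5,125.00     4,096.7743    12,290.3228
  4     5,125.00     3,802.1107    15,208.4427
  5    55,125.00    37,954.4068   189,772.0341
  Σ                 55,023.9465   230,855.7286
P = 55,023.9465; D_Mac = 4.19555 yrs; D_mod = 3.89378 yrs.
DV01 ≈ 3.89378 × 55,023.9465 × 0.0001 = 21.425126.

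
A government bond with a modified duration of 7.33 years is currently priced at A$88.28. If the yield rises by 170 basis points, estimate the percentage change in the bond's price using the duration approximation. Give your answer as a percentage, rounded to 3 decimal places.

-12.461%

Duration approximation: ΔP/P ≈ -D_mod · Δy = -7.33 × (+0.017) = -0.124610.
As a percentage: -12.4610%.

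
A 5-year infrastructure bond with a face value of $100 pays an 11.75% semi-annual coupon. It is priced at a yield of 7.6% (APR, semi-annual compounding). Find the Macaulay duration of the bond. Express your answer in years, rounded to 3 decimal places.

Periodic yield y = 0.038. Discount each cash flow and weight by its period:
  t   CF        PV=CF/(1+0.038)^t    t·PV
  1        5.875         5.6599         5.6599
  2        5.875         5.4527        10.9054
  3        5.875         5.2531        15.7593
  4        5.875         5.0608        20.2432
  5        5.875         4.8755        24.3776
  6        5.875         4.6970        28.1822
  7        5.875         4.5251        31.6756
  8        5.875         4.3594        34.8754
  9        5.875         4.1998        37.7985
  10     105.875        72.9155       729.1551
  Σ                    116.9989       938.6321
Price P = Σ PV = 116.9989.
Macaulay duration = Σ(t·PV) / P = 938.6321 / 116.9989 = 8.02257 half-year periods.
In years: 8.02257 / 2 = 4.01129 years.

4.011 years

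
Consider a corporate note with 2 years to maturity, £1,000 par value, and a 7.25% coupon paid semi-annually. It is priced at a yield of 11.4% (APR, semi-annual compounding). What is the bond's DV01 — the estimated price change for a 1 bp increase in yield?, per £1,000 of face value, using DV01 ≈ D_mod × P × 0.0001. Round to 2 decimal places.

£0.17

Periodic yield y = 0.057.
  t   CF        PV=CF/(1+0.057)^t    t·PV
  1        36.25        34.2952        34.2952
  2        36.25        32.4458        64.8915
  3        36.25        30.6961        92.0883
  4     1,036.25       830.1653     3,320.6613
  Σ                    927.6024     3,511.9363
P = 927.6024; D_Mac = 3.78604 half-year periods = 1.89302 yrs; D_mod = 1.79093 yrs.
DV01 ≈ 1.79093 × 927.6024 × 0.0001 = 0.166128.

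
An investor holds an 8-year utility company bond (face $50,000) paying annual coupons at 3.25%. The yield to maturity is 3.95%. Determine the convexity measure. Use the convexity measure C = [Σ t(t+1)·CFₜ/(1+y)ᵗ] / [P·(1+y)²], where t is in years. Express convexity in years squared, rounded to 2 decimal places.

With y = 0.0395:
  t   CF        PV=CF/(1+0.0395)^t    t·PV        t(t+1)·PV
  1     1,625.00     1,563.2516     1,563.2516       3,126.5031
  2     1,625.00     1,503.8495     3,007.6990       9,023.0970
  3     1,625.00     1,446.7047     4,340.1140      17,360.4561
  4     1,625.00     1,391.7313     5,566.9251      27,834.6257
  5     1,625.00     1,338.8468     6,694.2342      40,165.4051
  6     1,625.00     1,287.9719     7,727.8317      54,094.8217
  7     1,625.00     1,239.0303     8,673.2118      69,385.6940
  8    51,625.00    37,867.2804   302,938.2431   2,726,444.1875
  Σ                 47,638.6664   340,511.5104   2,947,434.7903
P = 47,638.6664.
Convexity = Σ t(t+1)·PV / [P·(1+y)²] = 2,947,434.7903 / (47,638.6664 × 1.080560) = 57.25793.

57.26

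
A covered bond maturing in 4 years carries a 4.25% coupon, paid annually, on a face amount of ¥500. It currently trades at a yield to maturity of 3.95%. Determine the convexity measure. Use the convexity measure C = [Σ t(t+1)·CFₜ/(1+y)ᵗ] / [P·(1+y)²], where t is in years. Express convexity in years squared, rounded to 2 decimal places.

17.05

With y = 0.0395:
  t   CF        PV=CF/(1+0.0395)^t    t·PV        t(t+1)·PV
  1        21.25        20.4425        20.4425          40.8850
  2        21.25        19.6657        39.3314         117.9943
  3        21.25        18.9184        56.7553         227.0213
  4       521.25       446.4246     1,785.6983       8,928.4915
  Σ                    505.4513     1,902.2276       9,314.3922
P = 505.4513.
Convexity = Σ t(t+1)·PV / [P·(1+y)²] = 9,314.3922 / (505.4513 × 1.080560) = 17.05400.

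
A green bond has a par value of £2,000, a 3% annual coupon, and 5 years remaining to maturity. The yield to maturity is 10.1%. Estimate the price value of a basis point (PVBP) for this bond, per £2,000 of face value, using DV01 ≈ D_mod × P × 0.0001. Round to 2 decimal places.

£0.62

Periodic yield y = 0.101.
  t   CF        PV=CF/(1+0.101)^t    t·PV
  1        60.00        54.4959        54.4959
  2        60.00        49.4967        98.9935
  3        60.00        44.9562       134.8685
  4        60.00        40.8321       163.3285
  5     2,060.00     1,273.2997     6,366.4983
  Σ                  1,463.0806     6,818.1847
P = 1,463.0806; D_Mac = 4.66016 yrs; D_mod = 4.23266 yrs.
DV01 ≈ 4.23266 × 1,463.0806 × 0.0001 = 0.619272.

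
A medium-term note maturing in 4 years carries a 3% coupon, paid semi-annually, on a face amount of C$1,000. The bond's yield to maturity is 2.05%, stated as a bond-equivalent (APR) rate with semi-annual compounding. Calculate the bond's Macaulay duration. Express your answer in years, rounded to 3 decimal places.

Periodic yield y = 0.01025. Discount each cash flow and weight by its period:
  t   CF        PV=CF/(1+0.01025)^t    t·PV
  1        15.00        14.8478        14.8478
  2        15.00        14.6972        29.3943
  3        15.00        14.5480        43.6441
  4        15.00        14.4004        57.6018
  5        15.00        14.2543        71.2717
  6        15.00        14.1097        84.6583
  7        15.00        13.9666        97.7659
  8     1,015.00       935.4814     7,483.8514
  Σ                  1,036.3055     7,883.0353
Price P = Σ PV = 1,036.3055.
Macaulay duration = Σ(t·PV) / P = 7,883.0353 / 1,036.3055 = 7.60686 half-year periods.
In years: 7.60686 / 2 = 3.80343 years.

3.803 years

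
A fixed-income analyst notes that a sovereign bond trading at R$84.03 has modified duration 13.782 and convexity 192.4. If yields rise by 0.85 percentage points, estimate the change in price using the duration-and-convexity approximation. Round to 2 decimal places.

-R$9.26

Duration effect: -D_mod·Δy = -13.782 × (+0.0085) = -0.117147
Convexity effect: ½·C·(Δy)² = 0.5 × 192.4 × (0.0085)² = +0.00695045
ΔP/P ≈ -0.117147 + 0.00695045 = -0.11019655
ΔP ≈ 84.03 × (-0.11019655) = -9.2598160965.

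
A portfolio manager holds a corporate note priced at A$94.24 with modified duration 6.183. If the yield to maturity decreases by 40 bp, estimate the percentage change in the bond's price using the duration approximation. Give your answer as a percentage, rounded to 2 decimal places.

+2.47%

Duration approximation: ΔP/P ≈ -D_mod · Δy = -6.183 × (-0.004) = +0.024732.
As a percentage: +2.4732%.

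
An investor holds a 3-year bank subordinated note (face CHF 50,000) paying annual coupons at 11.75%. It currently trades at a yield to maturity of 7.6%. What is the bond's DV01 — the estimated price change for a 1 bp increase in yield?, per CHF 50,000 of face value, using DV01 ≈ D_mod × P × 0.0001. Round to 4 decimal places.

CHF 13.9558

Periodic yield y = 0.076.
  t   CF        PV=CF/(1+0.076)^t    t·PV
  1     5,875.00     5,460.0372     5,460.0372
  2     5,875.00     5,074.3840    10,148.7680
  3    55,875.00    44,851.8873   134,555.6619
  Σ                 55,386.3085   150,164.4670
P = 55,386.3085; D_Mac = 2.71122 yrs; D_mod = 2.51972 yrs.
DV01 ≈ 2.51972 × 55,386.3085 × 0.0001 = 13.955805.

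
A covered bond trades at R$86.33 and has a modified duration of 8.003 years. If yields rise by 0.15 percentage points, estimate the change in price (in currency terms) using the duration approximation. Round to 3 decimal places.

-R$1.036

Duration approximation: ΔP/P ≈ -D_mod · Δy = -8.003 × (+0.0015) = -0.0120045.
ΔP ≈ 86.33 × (-0.0120045) = -1.036348485.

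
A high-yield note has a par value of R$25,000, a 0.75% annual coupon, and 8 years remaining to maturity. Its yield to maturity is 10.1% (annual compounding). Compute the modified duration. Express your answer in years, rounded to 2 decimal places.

6.98 years

Periodic yield y = 0.101. First find Macaulay duration:
  t   CF        PV=CF/(1+0.101)^t    t·PV
  1       187.50       170.2997       170.2997
  2       187.50       154.6773       309.3546
  3       187.50       140.4880       421.4641
  4       187.50       127.6004       510.4016
  5       187.50       115.8950       579.4750
  6       187.50       105.2634       631.5803
  7       187.50        95.6071       669.2495
  8    25,187.50    11,665.0475    93,320.3800
  Σ                 12,574.8784    96,612.2049
P = 12,574.8784; Macaulay duration = 96,612.2049 / 12,574.8784 = 7.68295 years.
Modified duration = D_Mac / (1 + y) = 7.68295 / 1.101 = 6.97816 years.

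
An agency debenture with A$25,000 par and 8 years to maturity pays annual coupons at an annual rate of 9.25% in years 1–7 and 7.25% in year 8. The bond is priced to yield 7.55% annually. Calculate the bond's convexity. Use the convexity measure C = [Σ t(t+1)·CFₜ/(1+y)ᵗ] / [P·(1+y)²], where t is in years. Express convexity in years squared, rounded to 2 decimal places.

42.59

With y = 0.0755:
  t   CF        PV=CF/(1+0.0755)^t    t·PV        t(t+1)·PV
  1     2,312.50     2,150.1627     2,150.1627       4,300.3254
  2     2,312.50     1,999.2215     3,998.4430      11,995.3290
  3     2,312.50     1,858.8763     5,576.6290      22,306.5160
  4     2,312.50     1,728.3834     6,913.5335      34,567.6677
  5     2,312.50     1,607.0510     8,035.2552      48,211.5309
  6     2,312.50     1,494.2362     8,965.4172      62,757.9203
  7     2,312.50     1,389.3410     9,725.3867      77,803.0935
  8    26,812.50    14,978.0057   119,824.0457   1,078,416.4109
  Σ                 27,205.2778   165,188.8729   1,340,358.7937
P = 27,205.2778.
Convexity = Σ t(t+1)·PV / [P·(1+y)²] = 1,340,358.7937 / (27,205.2778 × 1.156700) = 42.59387.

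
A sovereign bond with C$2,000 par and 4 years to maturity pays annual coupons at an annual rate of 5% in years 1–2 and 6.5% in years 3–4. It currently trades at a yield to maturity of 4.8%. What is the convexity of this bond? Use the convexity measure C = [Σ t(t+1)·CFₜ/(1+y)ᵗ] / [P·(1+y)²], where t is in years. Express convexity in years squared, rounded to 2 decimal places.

16.49

With y = 0.048:
  t   CF        PV=CF/(1+0.048)^t    t·PV        t(t+1)·PV
  1       100.00        95.4198        95.4198         190.8397
  2       100.00        91.0495       182.0989         546.2968
  3       130.00       112.9430       338.8291       1,355.3166
  4     2,130.00     1,765.7714     7,063.0855      35,315.4276
  Σ                  2,065.1837     7,679.4334      37,407.8807
P = 2,065.1837.
Convexity = Σ t(t+1)·PV / [P·(1+y)²] = 37,407.8807 / (2,065.1837 × 1.098304) = 16.49232.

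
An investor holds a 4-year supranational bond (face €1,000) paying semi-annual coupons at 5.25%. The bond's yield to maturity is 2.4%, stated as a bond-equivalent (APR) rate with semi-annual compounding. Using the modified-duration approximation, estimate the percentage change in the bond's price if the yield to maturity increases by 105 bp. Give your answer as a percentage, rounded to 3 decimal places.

Periodic yield y = 0.012. Modified duration first:
  t   CF        PV=CF/(1+0.012)^t    t·PV
  1        26.25        25.9387        25.9387
  2        26.25        25.6312        51.2623
  3        26.25        25.3272        75.9817
  4        26.25        25.0269       100.1076
  5        26.25        24.7301       123.6507
  6        26.25        24.4369       146.6214
  7        26.25        24.1471       169.0300
  8     1,026.25       932.8441     7,462.7528
  Σ                  1,108.0823     8,155.3454
P = 1,108.0823; D_Mac = 7.35987 half-year periods = 3.67994 yrs; D_mod = 3.67994/(1+0.012) = 3.63630 yrs.
ΔP/P ≈ -D_mod · Δy = -3.63630 × (+0.0105) = -0.038181 = -3.8181%.

-3.818%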